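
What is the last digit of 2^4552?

6

Last digits of 2^n: 2, 4, 8, 6 (period 4).
4552 mod 4 = 0, so the last digit matches 2^4 = 6.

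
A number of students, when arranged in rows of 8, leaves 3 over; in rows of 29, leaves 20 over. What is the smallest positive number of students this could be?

107

Since 29·5 ≡ 1 (mod 8), take x = 20 + 29·((3−20)·5 mod 8) = 20 + 29·3 = 107.
Check: 107 mod 8 = 3, 107 mod 29 = 20.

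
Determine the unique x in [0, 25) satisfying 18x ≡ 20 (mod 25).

15

18⁻¹ ≡ 7 (mod 25) because 18·7 = 126 = 5·25 + 1.
So x ≡ 7·20 = 140 ≡ 15 (mod 25).
Check: 18·15 = 270 = 10·25 + 20.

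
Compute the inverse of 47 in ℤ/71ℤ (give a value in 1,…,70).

68

71 = 1·47 + 24
47 = 1·24 + 23
24 = 1·23 + 1
23 = 23·1 + 0
Back-substituting gives 47·68 ≡ 1 (mod 71).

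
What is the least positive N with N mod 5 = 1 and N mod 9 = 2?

x ≡ 1 (mod 5) gives x ∈ {1, 6, 11}.
The first of these with x mod 9 = 2 is 11.

11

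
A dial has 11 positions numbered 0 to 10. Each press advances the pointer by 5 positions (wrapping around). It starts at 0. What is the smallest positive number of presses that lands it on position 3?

5

5⁻¹ ≡ 9 (mod 11) because 5·9 = 45 = 4·11 + 1.
So x ≡ 9·3 = 27 ≡ 5 (mod 11).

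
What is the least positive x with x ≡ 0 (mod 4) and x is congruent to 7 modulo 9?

Since 9·1 ≡ 1 (mod 4), take x = 7 + 9·((0−7)·1 mod 4) = 7 + 9·1 = 16.
Check: 16 mod 4 = 0, 16 mod 9 = 7.

16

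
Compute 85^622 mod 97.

64

Square-and-reduce mod 97: 85^1≡85, 85^2≡47, 85^4≡75, 85^8≡96, 85^16≡1, 85^32≡1, 85^64≡1, 85^128≡1, 85^256≡1, 85^512≡1.
Since 622 = 2 + 4 + 8 + 32 + 64 + 512 in binary, 85^622 ≡ 47·75·96·1·1·1 ≡ 64 (mod 97).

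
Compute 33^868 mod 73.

Successive squares of 33 mod 73: 33^1≡33, 33^2≡67, 33^4≡36, 33^8≡55, 33^16≡32, 33^32≡2, 33^64≡4, 33^128≡16, 33^256≡37, 33^512≡55.
868 = 4 + 32 + 64 + 256 + 512, so 33^868 ≡ 36·2·4·37·55 ≡ 36 (mod 73).

36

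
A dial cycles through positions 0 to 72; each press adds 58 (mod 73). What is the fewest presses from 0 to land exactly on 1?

34

58·34 = 1972 = 27·73 + 1, so 58⁻¹ ≡ 34 (mod 73).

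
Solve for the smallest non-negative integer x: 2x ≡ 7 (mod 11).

2⁻¹ ≡ 6 (mod 11) because 2·6 = 12 = 1·11 + 1.
So x ≡ 6·7 = 42 ≡ 9 (mod 11).
Check: 2·9 = 18 = 1·11 + 7.

9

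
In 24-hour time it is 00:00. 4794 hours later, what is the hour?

Dividing 4794 by 24 gives quotient 199 and remainder 18.
(0 + 18) mod 24 = 18.

18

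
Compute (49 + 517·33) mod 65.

517·33 = 17061.
17061 − 262·65 = 31, so 17061 ≡ 31 (mod 65).
(49 + 31) mod 65 = 15.

15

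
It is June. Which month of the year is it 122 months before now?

Dividing 122 by 12 gives quotient 10 and remainder 2.
June − 2 months → April.

April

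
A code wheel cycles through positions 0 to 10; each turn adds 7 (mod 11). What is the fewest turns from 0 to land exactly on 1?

8

7·8 = 56 = 5·11 + 1, so 7⁻¹ ≡ 8 (mod 11).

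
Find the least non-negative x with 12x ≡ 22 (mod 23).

21

The inverse of 12 mod 23 is 2 (since 12·2 = 24 ≡ 1).
Multiplying both sides by 2: x ≡ 2·22 = 44 ≡ 21 (mod 23).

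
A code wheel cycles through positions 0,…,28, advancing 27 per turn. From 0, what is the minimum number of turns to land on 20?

The inverse of 27 mod 29 is 14 (since 27·14 = 378 ≡ 1).
Multiplying both sides by 14: x ≡ 14·20 = 280 ≡ 19 (mod 29).
Check: 27·19 = 513 = 17·29 + 20.

19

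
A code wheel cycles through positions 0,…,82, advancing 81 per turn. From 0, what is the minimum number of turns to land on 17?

The inverse of 81 mod 83 is 41 (since 81·41 = 3321 ≡ 1).
Multiplying both sides by 41: x ≡ 41·17 = 697 ≡ 33 (mod 83).

33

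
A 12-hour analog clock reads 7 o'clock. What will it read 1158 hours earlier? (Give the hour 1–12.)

1

Dividing 1158 by 12 gives quotient 96 and remainder 6.
7 − 6 → 1 on a 12-hour dial.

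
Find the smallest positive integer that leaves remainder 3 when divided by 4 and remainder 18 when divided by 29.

47

Since 29·1 ≡ 1 (mod 4), take x = 18 + 29·((3−18)·1 mod 4) = 18 + 29·1 = 47.
Check: 47 mod 4 = 3, 47 mod 29 = 18.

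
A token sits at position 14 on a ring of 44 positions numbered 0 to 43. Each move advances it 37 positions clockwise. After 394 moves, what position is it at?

394·37 = 14578.
14578 − 331·44 = 14, so 14578 ≡ 14 (mod 44).
(14 + 14) mod 44 = 28.

28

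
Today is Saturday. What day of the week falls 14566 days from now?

14566 = 2080·7 + 6, so 14566 mod 7 = 6.
Saturday + 6 days → Friday.

Friday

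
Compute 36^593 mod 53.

49

Square-and-reduce mod 53: 36^1≡36, 36^2≡24, 36^4≡46, 36^8≡49, 36^16≡16, 36^32≡44, 36^64≡28, 36^128≡42, 36^256≡15, 36^512≡13.
593 = 1 + 16 + 64 + 512, so 36^593 ≡ 36·16·28·13 ≡ 49 (mod 53).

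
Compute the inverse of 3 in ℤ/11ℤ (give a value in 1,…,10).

4

3·4 = 12 = 1·11 + 1, so 3⁻¹ ≡ 4 (mod 11).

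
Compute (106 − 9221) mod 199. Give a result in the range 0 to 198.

9221 mod 199 = 67 (since 46·199 = 9154).
(106 − 67) mod 199 = 39.

39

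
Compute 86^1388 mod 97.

16

Successive squares of 86 mod 97: 86^1≡86, 86^2≡24, 86^4≡91, 86^8≡36, 86^16≡35, 86^32≡61, 86^64≡35, 86^128≡61, 86^256≡35, 86^512≡61, 86^1024≡35.
Since 1388 = 4 + 8 + 32 + 64 + 256 + 1024 in binary, 86^1388 ≡ 91·36·61·35·35·35 ≡ 16 (mod 97).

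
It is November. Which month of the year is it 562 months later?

September

562 mod 12 = 10 (since 46·12 = 552).
November + 10 months → September.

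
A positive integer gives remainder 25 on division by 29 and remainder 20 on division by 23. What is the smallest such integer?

112

Since 23·24 ≡ 1 (mod 29), take x = 20 + 23·((25−20)·24 mod 29) = 20 + 23·4 = 112.
Check: 112 mod 29 = 25, 112 mod 23 = 20.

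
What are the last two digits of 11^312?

Square-and-reduce mod 100: 11^1≡11, 11^2≡21, 11^4≡41, 11^8≡81, 11^16≡61, 11^32≡21, 11^64≡41, 11^128≡81, 11^256≡61.
Since 312 = 8 + 16 + 32 + 256 in binary, 11^312 ≡ 81·61·21·61 ≡ 21 (mod 100).

21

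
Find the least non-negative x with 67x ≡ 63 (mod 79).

67⁻¹ ≡ 46 (mod 79) because 67·46 = 3082 = 39·79 + 1.
Multiplying both sides by 46: x ≡ 46·63 = 2898 ≡ 54 (mod 79).
Check: 67·54 = 3618 = 45·79 + 63.

54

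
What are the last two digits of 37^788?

By repeated squaring mod 100: 37^1≡37, 37^2≡69, 37^4≡61, 37^8≡21, 37^16≡41, 37^32≡81, 37^64≡61, 37^128≡21, 37^256≡41, 37^512≡81.
788 = 4 + 16 + 256 + 512, so 37^788 ≡ 61·41·41·81 ≡ 21 (mod 100).

21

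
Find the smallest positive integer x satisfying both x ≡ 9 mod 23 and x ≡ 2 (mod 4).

78

x ≡ 2 (mod 4) gives x ∈ {2, 6, 10, 14, 18, 22, 26, 30, …}.
The first of these with x mod 23 = 9 is 78.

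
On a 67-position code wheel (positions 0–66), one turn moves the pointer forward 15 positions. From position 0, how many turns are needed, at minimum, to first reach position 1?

67 = 4·15 + 7
15 = 2·7 + 1
7 = 7·1 + 0
Back-substituting gives 15·9 ≡ 1 (mod 67).

9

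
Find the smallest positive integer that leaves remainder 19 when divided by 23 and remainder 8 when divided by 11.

19

x ≡ 8 (mod 11) gives x ∈ {8, 19}.
The first of these with x mod 23 = 19 is 19.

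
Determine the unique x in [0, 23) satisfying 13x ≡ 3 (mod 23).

13⁻¹ ≡ 16 (mod 23) because 13·16 = 208 = 9·23 + 1.
Multiplying both sides by 16: x ≡ 16·3 = 48 ≡ 2 (mod 23).
Check: 13·2 = 26 = 1·23 + 3.

2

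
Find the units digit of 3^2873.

The units digit of 3^n cycles with period 4: 3, 9, 7, 1, …
2873 leaves remainder 1 on division by 4, so 3^2873 ends in 3.

3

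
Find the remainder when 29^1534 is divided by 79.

By repeated squaring mod 79: 29^1≡29, 29^2≡51, 29^4≡73, 29^8≡36, 29^16≡32, 29^32≡76, 29^64≡9, 29^128≡2, 29^256≡4, 29^512≡16, 29^1024≡19.
Since 1534 = 2 + 4 + 8 + 16 + 32 + 64 + 128 + 256 + 1024 in binary, 29^1534 ≡ 51·73·36·32·76·9·2·4·19 ≡ 23 (mod 79).

23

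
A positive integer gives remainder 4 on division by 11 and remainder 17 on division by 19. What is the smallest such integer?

169

x ≡ 4 (mod 11) gives x ∈ {4, 15, 26, 37, 48, 59, 70, 81, …}.
The first of these with x mod 19 = 17 is 169.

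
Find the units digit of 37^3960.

1

Powers of 7 mod 10 repeat with period 4: 7, 9, 3, 1.
3960 leaves remainder 0 on division by 4, so 37^3960 ends in 1.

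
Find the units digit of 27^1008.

Last digits of 7^n: 7, 9, 3, 1 (period 4).
1008 leaves remainder 0 on division by 4, so 27^1008 ends in 1.

1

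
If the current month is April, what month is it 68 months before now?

August

Dividing 68 by 12 gives quotient 5 and remainder 8.
April − 8 months → August.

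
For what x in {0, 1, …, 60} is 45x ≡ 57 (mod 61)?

45⁻¹ ≡ 19 (mod 61) because 45·19 = 855 = 14·61 + 1.
So x ≡ 19·57 = 1083 ≡ 46 (mod 61).

46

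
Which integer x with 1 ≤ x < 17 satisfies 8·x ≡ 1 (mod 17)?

15

8·15 = 120 = 7·17 + 1, so 8⁻¹ ≡ 15 (mod 17).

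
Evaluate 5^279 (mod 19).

1

Square-and-reduce mod 19: 5^1≡5, 5^2≡6, 5^4≡17, 5^8≡4, 5^16≡16, 5^32≡9, 5^64≡5, 5^128≡6, 5^256≡17.
Since 279 = 1 + 2 + 4 + 16 + 256 in binary, 5^279 ≡ 5·6·17·16·17 ≡ 1 (mod 19).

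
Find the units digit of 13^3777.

Powers of 3 mod 10 repeat with period 4: 3, 9, 7, 1.
3777 leaves remainder 1 on division by 4, so 13^3777 ends in 3.

3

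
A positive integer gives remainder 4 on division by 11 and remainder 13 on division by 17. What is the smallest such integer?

81

Since 17·2 ≡ 1 (mod 11), take x = 13 + 17·((4−13)·2 mod 11) = 13 + 17·4 = 81.
Check: 81 mod 11 = 4, 81 mod 17 = 13.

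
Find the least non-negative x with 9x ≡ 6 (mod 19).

The inverse of 9 mod 19 is 17 (since 9·17 = 153 ≡ 1).
So x ≡ 17·6 = 102 ≡ 7 (mod 19).
Check: 9·7 = 63 = 3·19 + 6.

7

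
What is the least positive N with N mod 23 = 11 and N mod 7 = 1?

57

x ≡ 1 (mod 7) gives x ∈ {1, 8, 15, 22, 29, 36, 43, 50, …}.
The first of these with x mod 23 = 11 is 57.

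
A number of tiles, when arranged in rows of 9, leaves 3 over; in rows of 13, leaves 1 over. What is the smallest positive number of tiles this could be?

66

x ≡ 3 (mod 9) gives x ∈ {3, 12, 21, 30, 39, 48, 57, 66}.
The first of these with x mod 13 = 1 is 66.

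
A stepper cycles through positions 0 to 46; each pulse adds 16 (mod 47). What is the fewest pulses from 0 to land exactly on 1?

3

47 = 2·16 + 15
16 = 1·15 + 1
15 = 15·1 + 0
Back-substituting gives 16·3 ≡ 1 (mod 47).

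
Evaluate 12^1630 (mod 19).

Square-and-reduce mod 19: 12^1≡12, 12^2≡11, 12^4≡7, 12^8≡11, 12^16≡7, 12^32≡11, 12^64≡7, 12^128≡11, 12^256≡7, 12^512≡11, 12^1024≡7.
Since 1630 = 2 + 4 + 8 + 16 + 64 + 512 + 1024 in binary, 12^1630 ≡ 11·7·11·7·7·11·7 ≡ 7 (mod 19).

7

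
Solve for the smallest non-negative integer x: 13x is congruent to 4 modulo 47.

22

The inverse of 13 mod 47 is 29 (since 13·29 = 377 ≡ 1).
Multiplying both sides by 29: x ≡ 29·4 = 116 ≡ 22 (mod 47).
Check: 13·22 = 286 = 6·47 + 4.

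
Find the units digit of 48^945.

8

Last digits of 8^n: 8, 4, 2, 6 (period 4).
945 mod 4 = 1, so the last digit matches 8^1 = 8.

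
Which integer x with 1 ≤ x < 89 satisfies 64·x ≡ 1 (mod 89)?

89 = 1·64 + 25
64 = 2·25 + 14
25 = 1·14 + 11
14 = 1·11 + 3
11 = 3·3 + 2
3 = 1·2 + 1
2 = 2·1 + 0
Back-substituting gives 64·32 ≡ 1 (mod 89).

32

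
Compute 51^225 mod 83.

Square-and-reduce mod 83: 51^1≡51, 51^2≡28, 51^4≡37, 51^8≡41, 51^16≡21, 51^32≡26, 51^64≡12, 51^128≡61.
Since 225 = 1 + 32 + 64 + 128 in binary, 51^225 ≡ 51·26·12·61 ≡ 30 (mod 83).

30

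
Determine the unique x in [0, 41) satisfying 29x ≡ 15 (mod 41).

9

29⁻¹ ≡ 17 (mod 41) because 29·17 = 493 = 12·41 + 1.
So x ≡ 17·15 = 255 ≡ 9 (mod 41).
Check: 29·9 = 261 = 6·41 + 15.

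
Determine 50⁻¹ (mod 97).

33

97 = 1·50 + 47
50 = 1·47 + 3
47 = 15·3 + 2
3 = 1·2 + 1
2 = 2·1 + 0
Back-substituting gives 50·33 ≡ 1 (mod 97).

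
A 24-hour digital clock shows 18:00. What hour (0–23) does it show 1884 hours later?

1884 mod 24 = 12 (since 78·24 = 1872).
(18 + 12) mod 24 = 6.

6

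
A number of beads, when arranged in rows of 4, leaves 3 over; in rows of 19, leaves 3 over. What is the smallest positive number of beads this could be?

Since 19·3 ≡ 1 (mod 4), take x = 3 + 19·((3−3)·3 mod 4) = 3 + 19·0 = 3.
Check: 3 mod 4 = 3, 3 mod 19 = 3.

3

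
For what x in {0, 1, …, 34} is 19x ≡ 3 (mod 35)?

19⁻¹ ≡ 24 (mod 35) because 19·24 = 456 = 13·35 + 1.
So x ≡ 24·3 = 72 ≡ 2 (mod 35).

2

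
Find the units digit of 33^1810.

Last digits of 3^n: 3, 9, 7, 1 (period 4).
1810 leaves remainder 2 on division by 4, so 33^1810 ends in 9.

9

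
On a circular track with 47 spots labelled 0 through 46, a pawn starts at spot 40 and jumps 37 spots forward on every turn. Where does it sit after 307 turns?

307·37 = 11359.
11359 − 241·47 = 32, so 11359 ≡ 32 (mod 47).
(40 + 32) mod 47 = 25.

25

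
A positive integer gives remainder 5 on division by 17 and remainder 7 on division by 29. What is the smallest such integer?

Since 29·10 ≡ 1 (mod 17), take x = 7 + 29·((5−7)·10 mod 17) = 7 + 29·14 = 413.
Check: 413 mod 17 = 5, 413 mod 29 = 7.

413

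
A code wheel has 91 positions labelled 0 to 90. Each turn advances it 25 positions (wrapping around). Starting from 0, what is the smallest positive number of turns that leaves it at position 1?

91 = 3·25 + 16
25 = 1·16 + 9
16 = 1·9 + 7
9 = 1·7 + 2
7 = 3·2 + 1
2 = 2·1 + 0
Back-substituting gives 25·51 ≡ 1 (mod 91).

51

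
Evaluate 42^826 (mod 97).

By repeated squaring mod 97: 42^1≡42, 42^2≡18, 42^4≡33, 42^8≡22, 42^16≡96, 42^32≡1, 42^64≡1, 42^128≡1, 42^256≡1, 42^512≡1.
Since 826 = 2 + 8 + 16 + 32 + 256 + 512 in binary, 42^826 ≡ 18·22·96·1·1·1 ≡ 89 (mod 97).

89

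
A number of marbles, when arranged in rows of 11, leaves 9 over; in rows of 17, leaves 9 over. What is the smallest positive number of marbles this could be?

9

x ≡ 9 (mod 11) gives x ∈ {9}.
The first of these with x mod 17 = 9 is 9.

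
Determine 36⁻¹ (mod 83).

36·30 = 1080 = 13·83 + 1, so 36⁻¹ ≡ 30 (mod 83).

30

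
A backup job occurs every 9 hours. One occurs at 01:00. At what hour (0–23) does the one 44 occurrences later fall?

44·9 = 396.
Dividing 396 by 24 gives quotient 16 and remainder 12.
(1 + 12) mod 24 = 13.

13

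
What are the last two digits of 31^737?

11

By repeated squaring mod 100: 31^1≡31, 31^2≡61, 31^4≡21, 31^8≡41, 31^16≡81, 31^32≡61, 31^64≡21, 31^128≡41, 31^256≡81, 31^512≡61.
Since 737 = 1 + 32 + 64 + 128 + 512 in binary, 31^737 ≡ 31·61·21·41·61 ≡ 11 (mod 100).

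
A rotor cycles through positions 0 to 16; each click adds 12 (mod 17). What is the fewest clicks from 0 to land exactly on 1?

12·10 = 120 = 7·17 + 1, so 12⁻¹ ≡ 10 (mod 17).

10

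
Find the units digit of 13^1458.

9

Last digits of 3^n: 3, 9, 7, 1 (period 4).
1458 leaves remainder 2 on division by 4, so 13^1458 ends in 9.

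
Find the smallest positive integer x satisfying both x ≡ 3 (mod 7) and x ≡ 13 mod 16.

x ≡ 3 (mod 7) gives x ∈ {3, 10, 17, 24, 31, 38, 45}.
The first of these with x mod 16 = 13 is 45.

45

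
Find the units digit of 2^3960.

6

Last digits of 2^n: 2, 4, 8, 6 (period 4).
3960 mod 4 = 0, so the last digit matches 2^4 = 6.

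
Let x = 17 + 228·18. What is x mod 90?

71

228·18 = 4104.
4104 − 45·90 = 54, so 4104 ≡ 54 (mod 90).
(17 + 54) mod 90 = 71.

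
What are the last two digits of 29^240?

01

By repeated squaring mod 100: 29^1≡29, 29^2≡41, 29^4≡81, 29^8≡61, 29^16≡21, 29^32≡41, 29^64≡81, 29^128≡61.
240 = 16 + 32 + 64 + 128, so 29^240 ≡ 21·41·81·61 ≡ 1 (mod 100).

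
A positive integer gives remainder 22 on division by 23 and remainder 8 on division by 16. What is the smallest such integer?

344

Since 16·13 ≡ 1 (mod 23), take x = 8 + 16·((22−8)·13 mod 23) = 8 + 16·21 = 344.
Check: 344 mod 23 = 22, 344 mod 16 = 8.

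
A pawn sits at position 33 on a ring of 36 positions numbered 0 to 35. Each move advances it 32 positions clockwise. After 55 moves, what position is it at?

55·32 = 1760.
1760 mod 36 = 32 (since 48·36 = 1728).
(33 + 32) mod 36 = 29.

29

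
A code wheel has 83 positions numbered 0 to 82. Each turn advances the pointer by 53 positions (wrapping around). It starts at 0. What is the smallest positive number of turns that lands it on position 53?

The inverse of 53 mod 83 is 47 (since 53·47 = 2491 ≡ 1).
So x ≡ 47·53 = 2491 ≡ 1 (mod 83).

1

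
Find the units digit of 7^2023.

The units digit of 7^n cycles with period 4: 7, 9, 3, 1, …
2023 leaves remainder 3 on division by 4, so 7^2023 ends in 3.

3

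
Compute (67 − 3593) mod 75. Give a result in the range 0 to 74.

74

3593 = 47·75 + 68, so 3593 mod 75 = 68.
(67 − 68) mod 75 = 74.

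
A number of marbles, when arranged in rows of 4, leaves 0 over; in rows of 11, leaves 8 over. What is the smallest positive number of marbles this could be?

8

Since 11·3 ≡ 1 (mod 4), take x = 8 + 11·((0−8)·3 mod 4) = 8 + 11·0 = 8.
Check: 8 mod 4 = 0, 8 mod 11 = 8.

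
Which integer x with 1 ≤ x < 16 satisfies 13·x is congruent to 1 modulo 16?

5

16 = 1·13 + 3
13 = 4·3 + 1
3 = 3·1 + 0
Back-substituting gives 13·5 ≡ 1 (mod 16).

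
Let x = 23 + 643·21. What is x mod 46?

2

643·21 = 13503.
Dividing 13503 by 46 gives quotient 293 and remainder 25.
(23 + 25) mod 46 = 2.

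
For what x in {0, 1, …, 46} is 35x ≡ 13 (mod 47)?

35⁻¹ ≡ 43 (mod 47) because 35·43 = 1505 = 32·47 + 1.
So x ≡ 43·13 = 559 ≡ 42 (mod 47).
Check: 35·42 = 1470 = 31·47 + 13.

42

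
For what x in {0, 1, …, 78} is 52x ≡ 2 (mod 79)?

The inverse of 52 mod 79 is 38 (since 52·38 = 1976 ≡ 1).
So x ≡ 38·2 = 76 ≡ 76 (mod 79).

76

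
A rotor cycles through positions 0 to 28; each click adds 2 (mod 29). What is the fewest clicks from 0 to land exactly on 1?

29 = 14·2 + 1
2 = 2·1 + 0
Back-substituting gives 2·15 ≡ 1 (mod 29).

15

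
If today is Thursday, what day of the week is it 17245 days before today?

17245 mod 7 = 4 (since 2463·7 = 17241).
Thursday − 4 days → Sunday.

Sunday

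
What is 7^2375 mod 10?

3

Powers of 7 mod 10 repeat with period 4: 7, 9, 3, 1.
2375 leaves remainder 3 on division by 4, so 7^2375 ends in 3.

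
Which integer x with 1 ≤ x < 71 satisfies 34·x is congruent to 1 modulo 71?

34·23 = 782 = 11·71 + 1, so 34⁻¹ ≡ 23 (mod 71).

23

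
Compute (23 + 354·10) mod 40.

354·10 = 3540.
3540 = 88·40 + 20, so 3540 mod 40 = 20.
(23 + 20) mod 40 = 3.

3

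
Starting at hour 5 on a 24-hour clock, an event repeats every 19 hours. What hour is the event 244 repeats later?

244·19 = 4636.
4636 mod 24 = 4 (since 193·24 = 4632).
(5 + 4) mod 24 = 9.

9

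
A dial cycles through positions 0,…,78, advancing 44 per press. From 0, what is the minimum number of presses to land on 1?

44⁻¹ ≡ 9 (mod 79) because 44·9 = 396 = 5·79 + 1.
Multiplying both sides by 9: x ≡ 9·1 = 9 ≡ 9 (mod 79).

9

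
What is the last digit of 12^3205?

The units digit of 12^n cycles with period 4: 2, 4, 8, 6, …
3205 leaves remainder 1 on division by 4, so 12^3205 ends in 2.

2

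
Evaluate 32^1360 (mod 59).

41

Square-and-reduce mod 59: 32^1≡32, 32^2≡21, 32^4≡28, 32^8≡17, 32^16≡53, 32^32≡36, 32^64≡57, 32^128≡4, 32^256≡16, 32^512≡20, 32^1024≡46.
1360 = 16 + 64 + 256 + 1024, so 32^1360 ≡ 53·57·16·46 ≡ 41 (mod 59).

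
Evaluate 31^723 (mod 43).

Successive squares of 31 mod 43: 31^1≡31, 31^2≡15, 31^4≡10, 31^8≡14, 31^16≡24, 31^32≡17, 31^64≡31, 31^128≡15, 31^256≡10, 31^512≡14.
Since 723 = 1 + 2 + 16 + 64 + 128 + 512 in binary, 31^723 ≡ 31·15·24·31·15·14 ≡ 4 (mod 43).

4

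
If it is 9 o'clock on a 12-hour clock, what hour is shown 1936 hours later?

1936 = 161·12 + 4, so 1936 mod 12 = 4.
9 + 4 → 1 on a 12-hour dial.

1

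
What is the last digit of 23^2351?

7

The units digit of 23^n cycles with period 4: 3, 9, 7, 1, …
2351 mod 4 = 3, so the last digit matches 3^3 = 7.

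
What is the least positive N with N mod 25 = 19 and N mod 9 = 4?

94

Since 9·14 ≡ 1 (mod 25), take x = 4 + 9·((19−4)·14 mod 25) = 4 + 9·10 = 94.
Check: 94 mod 25 = 19, 94 mod 9 = 4.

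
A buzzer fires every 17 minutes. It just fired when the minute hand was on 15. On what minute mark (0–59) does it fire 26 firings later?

26·17 = 442.
442 − 7·60 = 22, so 442 ≡ 22 (mod 60).
(15 + 22) mod 60 = 37.

37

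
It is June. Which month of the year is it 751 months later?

January

751 − 62·12 = 7, so 751 ≡ 7 (mod 12).
June + 7 months → January.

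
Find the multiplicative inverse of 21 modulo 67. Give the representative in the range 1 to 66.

21·16 = 336 = 5·67 + 1, so 21⁻¹ ≡ 16 (mod 67).

16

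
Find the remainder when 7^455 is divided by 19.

11

Square-and-reduce mod 19: 7^1≡7, 7^2≡11, 7^4≡7, 7^8≡11, 7^16≡7, 7^32≡11, 7^64≡7, 7^128≡11, 7^256≡7.
Since 455 = 1 + 2 + 4 + 64 + 128 + 256 in binary, 7^455 ≡ 7·11·7·7·11·7 ≡ 11 (mod 19).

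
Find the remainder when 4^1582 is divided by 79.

Square-and-reduce mod 79: 4^1≡4, 4^2≡16, 4^4≡19, 4^8≡45, 4^16≡50, 4^32≡51, 4^64≡73, 4^128≡36, 4^256≡32, 4^512≡76, 4^1024≡9.
1582 = 2 + 4 + 8 + 32 + 512 + 1024, so 4^1582 ≡ 16·19·45·51·76·9 ≡ 32 (mod 79).

32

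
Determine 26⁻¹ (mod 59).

25

59 = 2·26 + 7
26 = 3·7 + 5
7 = 1·5 + 2
5 = 2·2 + 1
2 = 2·1 + 0
Back-substituting gives 26·25 ≡ 1 (mod 59).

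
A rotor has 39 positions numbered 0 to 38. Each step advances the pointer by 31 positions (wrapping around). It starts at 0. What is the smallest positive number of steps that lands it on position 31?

31⁻¹ ≡ 34 (mod 39) because 31·34 = 1054 = 27·39 + 1.
So x ≡ 34·31 = 1054 ≡ 1 (mod 39).

1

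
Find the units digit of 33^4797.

Powers of 3 mod 10 repeat with period 4: 3, 9, 7, 1.
4797 mod 4 = 1, so the last digit matches 3^1 = 3.

3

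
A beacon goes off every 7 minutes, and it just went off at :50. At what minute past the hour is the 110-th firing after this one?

110·7 = 770.
770 − 12·60 = 50, so 770 ≡ 50 (mod 60).
(50 + 50) mod 60 = 40.

40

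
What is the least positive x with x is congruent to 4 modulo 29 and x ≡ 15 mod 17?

Since 17·12 ≡ 1 (mod 29), take x = 15 + 17·((4−15)·12 mod 29) = 15 + 17·13 = 236.
Check: 236 mod 29 = 4, 236 mod 17 = 15.

236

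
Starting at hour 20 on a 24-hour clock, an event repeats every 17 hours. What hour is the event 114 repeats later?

14

114·17 = 1938.
1938 = 80·24 + 18, so 1938 mod 24 = 18.
(20 + 18) mod 24 = 14.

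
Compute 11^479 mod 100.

Square-and-reduce mod 100: 11^1≡11, 11^2≡21, 11^4≡41, 11^8≡81, 11^16≡61, 11^32≡21, 11^64≡41, 11^128≡81, 11^256≡61.
Since 479 = 1 + 2 + 4 + 8 + 16 + 64 + 128 + 256 in binary, 11^479 ≡ 11·21·41·81·61·41·81·61 ≡ 91 (mod 100).

91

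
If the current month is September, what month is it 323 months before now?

323 = 26·12 + 11, so 323 mod 12 = 11.
September − 11 months → October.

October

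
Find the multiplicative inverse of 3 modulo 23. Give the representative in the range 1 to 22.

23 = 7·3 + 2
3 = 1·2 + 1
2 = 2·1 + 0
Back-substituting gives 3·8 ≡ 1 (mod 23).

8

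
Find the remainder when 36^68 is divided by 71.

Square-and-reduce mod 71: 36^1≡36, 36^2≡18, 36^4≡40, 36^8≡38, 36^16≡24, 36^32≡8, 36^64≡64.
68 = 4 + 64, so 36^68 ≡ 40·64 ≡ 4 (mod 71).

4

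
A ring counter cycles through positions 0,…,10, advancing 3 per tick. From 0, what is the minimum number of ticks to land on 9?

3

3⁻¹ ≡ 4 (mod 11) because 3·4 = 12 = 1·11 + 1.
So x ≡ 4·9 = 36 ≡ 3 (mod 11).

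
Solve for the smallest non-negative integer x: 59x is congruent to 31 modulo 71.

27

59⁻¹ ≡ 65 (mod 71) because 59·65 = 3835 = 54·71 + 1.
Multiplying both sides by 65: x ≡ 65·31 = 2015 ≡ 27 (mod 71).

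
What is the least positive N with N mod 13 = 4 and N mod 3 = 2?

x ≡ 2 (mod 3) gives x ∈ {2, 5, 8, 11, 14, 17}.
The first of these with x mod 13 = 4 is 17.

17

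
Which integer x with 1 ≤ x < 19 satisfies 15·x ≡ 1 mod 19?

14

19 = 1·15 + 4
15 = 3·4 + 3
4 = 1·3 + 1
3 = 3·1 + 0
Back-substituting gives 15·14 ≡ 1 (mod 19).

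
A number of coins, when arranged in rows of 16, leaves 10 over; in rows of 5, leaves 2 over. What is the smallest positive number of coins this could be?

Since 5·13 ≡ 1 (mod 16), take x = 2 + 5·((10−2)·13 mod 16) = 2 + 5·8 = 42.
Check: 42 mod 16 = 10, 42 mod 5 = 2.

42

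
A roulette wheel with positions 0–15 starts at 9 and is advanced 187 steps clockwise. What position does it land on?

187 mod 16 = 11 (since 11·16 = 176).
(9 + 11) mod 16 = 4.

4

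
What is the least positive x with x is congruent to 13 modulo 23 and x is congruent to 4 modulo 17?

174

x ≡ 4 (mod 17) gives x ∈ {4, 21, 38, 55, 72, 89, 106, 123, …}.
The first of these with x mod 23 = 13 is 174.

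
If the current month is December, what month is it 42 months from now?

June

42 − 3·12 = 6, so 42 ≡ 6 (mod 12).
December + 6 months → June.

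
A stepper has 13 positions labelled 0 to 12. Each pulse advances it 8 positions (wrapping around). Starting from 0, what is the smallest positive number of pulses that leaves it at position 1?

5

13 = 1·8 + 5
8 = 1·5 + 3
5 = 1·3 + 2
3 = 1·2 + 1
2 = 2·1 + 0
Back-substituting gives 8·5 ≡ 1 (mod 13).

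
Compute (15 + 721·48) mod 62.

721·48 = 34608.
34608 = 558·62 + 12, so 34608 mod 62 = 12.
(15 + 12) mod 62 = 27.

27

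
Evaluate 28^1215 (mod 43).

2

Square-and-reduce mod 43: 28^1≡28, 28^2≡10, 28^4≡14, 28^8≡24, 28^16≡17, 28^32≡31, 28^64≡15, 28^128≡10, 28^256≡14, 28^512≡24, 28^1024≡17.
1215 = 1 + 2 + 4 + 8 + 16 + 32 + 128 + 1024, so 28^1215 ≡ 28·10·14·24·17·31·10·17 ≡ 2 (mod 43).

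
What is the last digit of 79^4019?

Last digits of 9^n: 9, 1 (period 2).
4019 leaves remainder 1 on division by 2, so 79^4019 ends in 9.

9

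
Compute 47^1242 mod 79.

Square-and-reduce mod 79: 47^1≡47, 47^2≡76, 47^4≡9, 47^8≡2, 47^16≡4, 47^32≡16, 47^64≡19, 47^128≡45, 47^256≡50, 47^512≡51, 47^1024≡73.
Since 1242 = 2 + 8 + 16 + 64 + 128 + 1024 in binary, 47^1242 ≡ 76·2·4·19·45·73 ≡ 38 (mod 79).

38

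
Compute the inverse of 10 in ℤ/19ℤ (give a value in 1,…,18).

2

10·2 = 20 = 1·19 + 1, so 10⁻¹ ≡ 2 (mod 19).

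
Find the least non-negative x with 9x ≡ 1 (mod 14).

11

The inverse of 9 mod 14 is 11 (since 9·11 = 99 ≡ 1).
So x ≡ 11·1 = 11 ≡ 11 (mod 14).
Check: 9·11 = 99 = 7·14 + 1.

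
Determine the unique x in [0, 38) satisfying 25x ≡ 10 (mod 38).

8

The inverse of 25 mod 38 is 35 (since 25·35 = 875 ≡ 1).
So x ≡ 35·10 = 350 ≡ 8 (mod 38).
Check: 25·8 = 200 = 5·38 + 10.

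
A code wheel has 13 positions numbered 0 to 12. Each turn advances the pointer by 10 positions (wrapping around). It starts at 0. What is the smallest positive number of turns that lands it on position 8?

10⁻¹ ≡ 4 (mod 13) because 10·4 = 40 = 3·13 + 1.
Multiplying both sides by 4: x ≡ 4·8 = 32 ≡ 6 (mod 13).

6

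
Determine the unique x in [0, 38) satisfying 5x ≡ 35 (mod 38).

The inverse of 5 mod 38 is 23 (since 5·23 = 115 ≡ 1).
Multiplying both sides by 23: x ≡ 23·35 = 805 ≡ 7 (mod 38).

7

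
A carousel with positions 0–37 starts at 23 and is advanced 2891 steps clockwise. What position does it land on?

26

Dividing 2891 by 38 gives quotient 76 and remainder 3.
(23 + 3) mod 38 = 26.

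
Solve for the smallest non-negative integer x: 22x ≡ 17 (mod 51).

17

The inverse of 22 mod 51 is 7 (since 22·7 = 154 ≡ 1).
So x ≡ 7·17 = 119 ≡ 17 (mod 51).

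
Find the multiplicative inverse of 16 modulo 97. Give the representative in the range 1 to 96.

91

16·91 = 1456 = 15·97 + 1, so 16⁻¹ ≡ 91 (mod 97).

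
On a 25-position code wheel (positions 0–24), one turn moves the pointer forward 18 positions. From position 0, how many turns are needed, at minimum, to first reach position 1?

25 = 1·18 + 7
18 = 2·7 + 4
7 = 1·4 + 3
4 = 1·3 + 1
3 = 3·1 + 0
Back-substituting gives 18·7 ≡ 1 (mod 25).

7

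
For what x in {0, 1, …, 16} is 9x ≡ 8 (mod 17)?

16

The inverse of 9 mod 17 is 2 (since 9·2 = 18 ≡ 1).
So x ≡ 2·8 = 16 ≡ 16 (mod 17).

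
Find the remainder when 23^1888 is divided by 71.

Square-and-reduce mod 71: 23^1≡23, 23^2≡32, 23^4≡30, 23^8≡48, 23^16≡32, 23^32≡30, 23^64≡48, 23^128≡32, 23^256≡30, 23^512≡48, 23^1024≡32.
Since 1888 = 32 + 64 + 256 + 512 + 1024 in binary, 23^1888 ≡ 30·48·30·48·32 ≡ 20 (mod 71).

20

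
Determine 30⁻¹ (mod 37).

21

37 = 1·30 + 7
30 = 4·7 + 2
7 = 3·2 + 1
2 = 2·1 + 0
Back-substituting gives 30·21 ≡ 1 (mod 37).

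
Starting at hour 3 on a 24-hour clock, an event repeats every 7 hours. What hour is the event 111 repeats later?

12

111·7 = 777.
777 mod 24 = 9 (since 32·24 = 768).
(3 + 9) mod 24 = 12.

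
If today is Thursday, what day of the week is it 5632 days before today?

Sunday

5632 = 804·7 + 4, so 5632 mod 7 = 4.
Thursday − 4 days → Sunday.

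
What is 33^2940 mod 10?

1

Last digits of 3^n: 3, 9, 7, 1 (period 4).
2940 leaves remainder 0 on division by 4, so 33^2940 ends in 1.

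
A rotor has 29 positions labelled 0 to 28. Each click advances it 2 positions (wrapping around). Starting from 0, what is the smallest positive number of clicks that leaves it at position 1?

15

29 = 14·2 + 1
2 = 2·1 + 0
Back-substituting gives 2·15 ≡ 1 (mod 29).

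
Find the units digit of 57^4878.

9

Last digits of 7^n: 7, 9, 3, 1 (period 4).
4878 mod 4 = 2, so the last digit matches 7^2 = 9.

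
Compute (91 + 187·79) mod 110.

187·79 = 14773.
14773 = 134·110 + 33, so 14773 mod 110 = 33.
(91 + 33) mod 110 = 14.

14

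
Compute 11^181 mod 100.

By repeated squaring mod 100: 11^1≡11, 11^2≡21, 11^4≡41, 11^8≡81, 11^16≡61, 11^32≡21, 11^64≡41, 11^128≡81.
Since 181 = 1 + 4 + 16 + 32 + 128 in binary, 11^181 ≡ 11·41·61·21·81 ≡ 11 (mod 100).

11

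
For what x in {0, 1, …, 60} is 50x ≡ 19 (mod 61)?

The inverse of 50 mod 61 is 11 (since 50·11 = 550 ≡ 1).
So x ≡ 11·19 = 209 ≡ 26 (mod 61).
Check: 50·26 = 1300 = 21·61 + 19.

26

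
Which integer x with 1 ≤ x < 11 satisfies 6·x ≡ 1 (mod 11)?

2

11 = 1·6 + 5
6 = 1·5 + 1
5 = 5·1 + 0
Back-substituting gives 6·2 ≡ 1 (mod 11).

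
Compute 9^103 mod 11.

3

Square-and-reduce mod 11: 9^1≡9, 9^2≡4, 9^4≡5, 9^8≡3, 9^16≡9, 9^32≡4, 9^64≡5.
103 = 1 + 2 + 4 + 32 + 64, so 9^103 ≡ 9·4·5·4·5 ≡ 3 (mod 11).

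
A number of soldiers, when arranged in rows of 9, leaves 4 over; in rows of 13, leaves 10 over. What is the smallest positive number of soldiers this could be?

49

Since 13·7 ≡ 1 (mod 9), take x = 10 + 13·((4−10)·7 mod 9) = 10 + 13·3 = 49.
Check: 49 mod 9 = 4, 49 mod 13 = 10.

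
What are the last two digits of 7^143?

Successive squares of 7 mod 100: 7^1≡7, 7^2≡49, 7^4≡1, 7^8≡1, 7^16≡1, 7^32≡1, 7^64≡1, 7^128≡1.
143 = 1 + 2 + 4 + 8 + 128, so 7^143 ≡ 7·49·1·1·1 ≡ 43 (mod 100).

43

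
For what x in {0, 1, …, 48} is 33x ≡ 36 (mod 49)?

The inverse of 33 mod 49 is 3 (since 33·3 = 99 ≡ 1).
So x ≡ 3·36 = 108 ≡ 10 (mod 49).

10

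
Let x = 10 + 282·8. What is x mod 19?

282·8 = 2256.
Dividing 2256 by 19 gives quotient 118 and remainder 14.
(10 + 14) mod 19 = 5.

5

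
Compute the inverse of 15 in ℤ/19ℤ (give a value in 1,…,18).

19 = 1·15 + 4
15 = 3·4 + 3
4 = 1·3 + 1
3 = 3·1 + 0
Back-substituting gives 15·14 ≡ 1 (mod 19).

14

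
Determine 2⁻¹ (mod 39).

20

2·20 = 40 = 1·39 + 1, so 2⁻¹ ≡ 20 (mod 39).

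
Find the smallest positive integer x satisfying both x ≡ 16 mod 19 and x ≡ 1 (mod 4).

73

Since 4·5 ≡ 1 (mod 19), take x = 1 + 4·((16−1)·5 mod 19) = 1 + 4·18 = 73.
Check: 73 mod 19 = 16, 73 mod 4 = 1.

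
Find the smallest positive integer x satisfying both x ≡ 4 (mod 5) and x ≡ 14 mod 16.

x ≡ 4 (mod 5) gives x ∈ {4, 9, 14}.
The first of these with x mod 16 = 14 is 14.

14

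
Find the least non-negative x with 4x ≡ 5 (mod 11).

4⁻¹ ≡ 3 (mod 11) because 4·3 = 12 = 1·11 + 1.
So x ≡ 3·5 = 15 ≡ 4 (mod 11).

4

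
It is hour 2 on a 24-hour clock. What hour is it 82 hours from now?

12

82 − 3·24 = 10, so 82 ≡ 10 (mod 24).
(2 + 10) mod 24 = 12.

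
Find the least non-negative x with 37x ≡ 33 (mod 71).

37⁻¹ ≡ 48 (mod 71) because 37·48 = 1776 = 25·71 + 1.
So x ≡ 48·33 = 1584 ≡ 22 (mod 71).

22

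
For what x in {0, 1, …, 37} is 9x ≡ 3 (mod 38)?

The inverse of 9 mod 38 is 17 (since 9·17 = 153 ≡ 1).
Multiplying both sides by 17: x ≡ 17·3 = 51 ≡ 13 (mod 38).
Check: 9·13 = 117 = 3·38 + 3.

13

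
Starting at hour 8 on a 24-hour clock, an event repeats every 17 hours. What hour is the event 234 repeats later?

234·17 = 3978.
3978 = 165·24 + 18, so 3978 mod 24 = 18.
(8 + 18) mod 24 = 2.

2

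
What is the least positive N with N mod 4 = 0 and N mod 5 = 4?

x ≡ 0 (mod 4) gives x ∈ {0, 4}.
The first of these with x mod 5 = 4 is 4.

4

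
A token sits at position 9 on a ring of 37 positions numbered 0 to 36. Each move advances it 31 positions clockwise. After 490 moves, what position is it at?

29

490·31 = 15190.
15190 mod 37 = 20 (since 410·37 = 15170).
(9 + 20) mod 37 = 29.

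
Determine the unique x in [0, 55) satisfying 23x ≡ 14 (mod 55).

23⁻¹ ≡ 12 (mod 55) because 23·12 = 276 = 5·55 + 1.
So x ≡ 12·14 = 168 ≡ 3 (mod 55).
Check: 23·3 = 69 = 1·55 + 14.

3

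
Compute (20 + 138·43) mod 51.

38

138·43 = 5934.
5934 = 116·51 + 18, so 5934 mod 51 = 18.
(20 + 18) mod 51 = 38.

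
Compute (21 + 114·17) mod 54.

15

114·17 = 1938.
Dividing 1938 by 54 gives quotient 35 and remainder 48.
(21 + 48) mod 54 = 15.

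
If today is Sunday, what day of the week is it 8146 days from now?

Friday

8146 = 1163·7 + 5, so 8146 mod 7 = 5.
Sunday + 5 days → Friday.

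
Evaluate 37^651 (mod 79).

Successive squares of 37 mod 79: 37^1≡37, 37^2≡26, 37^4≡44, 37^8≡40, 37^16≡20, 37^32≡5, 37^64≡25, 37^128≡72, 37^256≡49, 37^512≡31.
Since 651 = 1 + 2 + 8 + 128 + 512 in binary, 37^651 ≡ 37·26·40·72·31 ≡ 61 (mod 79).

61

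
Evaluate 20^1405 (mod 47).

By repeated squaring mod 47: 20^1≡20, 20^2≡24, 20^4≡12, 20^8≡3, 20^16≡9, 20^32≡34, 20^64≡28, 20^128≡32, 20^256≡37, 20^512≡6, 20^1024≡36.
1405 = 1 + 4 + 8 + 16 + 32 + 64 + 256 + 1024, so 20^1405 ≡ 20·12·3·9·34·28·37·36 ≡ 23 (mod 47).

23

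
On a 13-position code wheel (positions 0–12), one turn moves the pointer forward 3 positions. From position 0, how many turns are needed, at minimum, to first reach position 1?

9

13 = 4·3 + 1
3 = 3·1 + 0
Back-substituting gives 3·9 ≡ 1 (mod 13).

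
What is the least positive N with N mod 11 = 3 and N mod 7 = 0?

14

x ≡ 0 (mod 7) gives x ∈ {0, 7, 14}.
The first of these with x mod 11 = 3 is 14.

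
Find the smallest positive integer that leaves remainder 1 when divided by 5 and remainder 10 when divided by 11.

21

x ≡ 1 (mod 5) gives x ∈ {1, 6, 11, 16, 21}.
The first of these with x mod 11 = 10 is 21.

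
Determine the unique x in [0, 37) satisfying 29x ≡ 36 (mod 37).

14

29⁻¹ ≡ 23 (mod 37) because 29·23 = 667 = 18·37 + 1.
So x ≡ 23·36 = 828 ≡ 14 (mod 37).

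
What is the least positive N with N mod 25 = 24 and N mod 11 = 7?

x ≡ 7 (mod 11) gives x ∈ {7, 18, 29, 40, 51, 62, 73, 84, …}.
The first of these with x mod 25 = 24 is 249.

249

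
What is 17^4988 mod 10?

1

The units digit of 17^n cycles with period 4: 7, 9, 3, 1, …
4988 mod 4 = 0, so the last digit matches 7^4 = 1.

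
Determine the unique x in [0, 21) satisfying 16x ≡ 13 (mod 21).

10

The inverse of 16 mod 21 is 4 (since 16·4 = 64 ≡ 1).
Multiplying both sides by 4: x ≡ 4·13 = 52 ≡ 10 (mod 21).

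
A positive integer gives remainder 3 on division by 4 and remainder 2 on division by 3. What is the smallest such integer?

11

x ≡ 2 (mod 3) gives x ∈ {2, 5, 8, 11}.
The first of these with x mod 4 = 3 is 11.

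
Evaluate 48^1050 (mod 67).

Successive squares of 48 mod 67: 48^1≡48, 48^2≡26, 48^4≡6, 48^8≡36, 48^16≡23, 48^32≡60, 48^64≡49, 48^128≡56, 48^256≡54, 48^512≡35, 48^1024≡19.
Since 1050 = 2 + 8 + 16 + 1024 in binary, 48^1050 ≡ 26·36·23·19 ≡ 64 (mod 67).

64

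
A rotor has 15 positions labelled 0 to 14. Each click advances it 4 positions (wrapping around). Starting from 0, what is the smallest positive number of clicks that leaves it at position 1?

4·4 = 16 = 1·15 + 1, so 4⁻¹ ≡ 4 (mod 15).

4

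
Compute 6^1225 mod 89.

23

By repeated squaring mod 89: 6^1≡6, 6^2≡36, 6^4≡50, 6^8≡8, 6^16≡64, 6^32≡2, 6^64≡4, 6^128≡16, 6^256≡78, 6^512≡32, 6^1024≡45.
1225 = 1 + 8 + 64 + 128 + 1024, so 6^1225 ≡ 6·8·4·16·45 ≡ 23 (mod 89).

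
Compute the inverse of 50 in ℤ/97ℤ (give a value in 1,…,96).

33

97 = 1·50 + 47
50 = 1·47 + 3
47 = 15·3 + 2
3 = 1·2 + 1
2 = 2·1 + 0
Back-substituting gives 50·33 ≡ 1 (mod 97).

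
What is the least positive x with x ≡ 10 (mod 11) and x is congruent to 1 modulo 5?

21

x ≡ 1 (mod 5) gives x ∈ {1, 6, 11, 16, 21}.
The first of these with x mod 11 = 10 is 21.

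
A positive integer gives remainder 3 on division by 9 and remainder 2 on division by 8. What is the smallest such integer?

Since 8·8 ≡ 1 (mod 9), take x = 2 + 8·((3−2)·8 mod 9) = 2 + 8·8 = 66.
Check: 66 mod 9 = 3, 66 mod 8 = 2.

66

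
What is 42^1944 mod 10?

Powers of 2 mod 10 repeat with period 4: 2, 4, 8, 6.
1944 leaves remainder 0 on division by 4, so 42^1944 ends in 6.

6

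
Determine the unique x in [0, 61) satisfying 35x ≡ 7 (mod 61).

The inverse of 35 mod 61 is 7 (since 35·7 = 245 ≡ 1).
Multiplying both sides by 7: x ≡ 7·7 = 49 ≡ 49 (mod 61).

49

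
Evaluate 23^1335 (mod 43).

Successive squares of 23 mod 43: 23^1≡23, 23^2≡13, 23^4≡40, 23^8≡9, 23^16≡38, 23^32≡25, 23^64≡23, 23^128≡13, 23^256≡40, 23^512≡9, 23^1024≡38.
1335 = 1 + 2 + 4 + 16 + 32 + 256 + 1024, so 23^1335 ≡ 23·13·40·38·25·40·38 ≡ 16 (mod 43).

16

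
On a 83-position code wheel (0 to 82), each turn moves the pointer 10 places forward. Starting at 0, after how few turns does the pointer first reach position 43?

10⁻¹ ≡ 25 (mod 83) because 10·25 = 250 = 3·83 + 1.
Multiplying both sides by 25: x ≡ 25·43 = 1075 ≡ 79 (mod 83).

79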